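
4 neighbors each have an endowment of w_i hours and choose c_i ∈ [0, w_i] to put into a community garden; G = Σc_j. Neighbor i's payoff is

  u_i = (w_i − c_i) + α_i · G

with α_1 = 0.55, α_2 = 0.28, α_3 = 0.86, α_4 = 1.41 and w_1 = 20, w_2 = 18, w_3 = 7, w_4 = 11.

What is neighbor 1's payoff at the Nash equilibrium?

26.05

∂u_i/∂c_i = α_i − 1, so neighbor i contributes w_i if α_i > 1, else 0.
α_i > 1 for i ∈ {4}; NE contributions (0, 0, 0, 11), G = 11.
u_1 = (20 − 0) + 0.55·11 = 26.05.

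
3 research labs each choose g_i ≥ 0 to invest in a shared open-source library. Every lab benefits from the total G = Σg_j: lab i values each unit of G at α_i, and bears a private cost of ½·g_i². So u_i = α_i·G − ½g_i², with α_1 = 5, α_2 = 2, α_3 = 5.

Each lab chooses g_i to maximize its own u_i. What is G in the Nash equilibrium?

12

Lab i's FOC: ∂u_i/∂g_i = α_i − g_i = 0, so g_i* = α_i.
NE contributions = (5, 2, 5); G = 12.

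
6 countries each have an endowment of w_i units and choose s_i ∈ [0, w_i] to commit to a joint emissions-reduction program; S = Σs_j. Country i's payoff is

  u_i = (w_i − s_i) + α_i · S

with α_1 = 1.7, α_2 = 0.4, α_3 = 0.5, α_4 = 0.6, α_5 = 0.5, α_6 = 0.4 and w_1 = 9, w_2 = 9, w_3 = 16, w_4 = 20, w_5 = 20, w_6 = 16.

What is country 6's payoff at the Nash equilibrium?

19.6

∂u_i/∂s_i = α_i − 1, so country i contributes w_i if α_i > 1, else 0.
α_i > 1 for i ∈ {1}; NE contributions (9, 0, 0, 0, 0, 0), S = 9.
u_6 = (16 − 0) + 0.4·9 = 19.6.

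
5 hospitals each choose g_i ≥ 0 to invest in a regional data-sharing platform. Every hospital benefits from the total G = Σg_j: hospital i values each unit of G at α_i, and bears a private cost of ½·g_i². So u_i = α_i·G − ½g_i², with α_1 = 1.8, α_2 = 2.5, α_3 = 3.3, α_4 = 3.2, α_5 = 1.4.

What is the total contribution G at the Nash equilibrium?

Hospital i's FOC: ∂u_i/∂g_i = α_i − g_i = 0, so g_i* = α_i.
NE contributions = (1.8, 2.5, 3.3, 3.2, 1.4); G = 12.2.

12.2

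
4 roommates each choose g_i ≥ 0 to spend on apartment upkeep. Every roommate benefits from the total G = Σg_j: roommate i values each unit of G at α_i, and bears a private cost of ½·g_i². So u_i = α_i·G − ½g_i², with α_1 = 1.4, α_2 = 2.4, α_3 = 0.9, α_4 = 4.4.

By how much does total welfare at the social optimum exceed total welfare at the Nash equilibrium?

Roommate i's FOC: ∂u_i/∂g_i = α_i − g_i = 0, so g_i* = α_i.
NE contributions = (1.4, 2.4, 0.9, 4.4); G = 9.1.
W^NE = (Σα)·G − ½Σα_i² = 9.1² − ½·27.89 = 68.865.
Planner sets g_i = Σα_j = 9.1 for every i, so G^SO = 4·9.1 = 36.4.
W^SO = (Σα)·G^SO − ½·4·(Σα)² = (4/2)·9.1² = 165.62.
Deadweight loss = W^SO − W^NE = 96.755.

96.755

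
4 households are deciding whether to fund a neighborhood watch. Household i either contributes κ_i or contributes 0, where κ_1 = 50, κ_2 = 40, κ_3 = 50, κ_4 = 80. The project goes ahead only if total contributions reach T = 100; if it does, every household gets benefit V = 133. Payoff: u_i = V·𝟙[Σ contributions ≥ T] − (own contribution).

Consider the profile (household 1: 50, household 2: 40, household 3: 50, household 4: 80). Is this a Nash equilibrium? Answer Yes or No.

No

Total = 220 ≥ 100: provided.
Household 1 (pledges 50, payoff 83): dropping to 0 → total 170, payoff 133. Profitable deviation.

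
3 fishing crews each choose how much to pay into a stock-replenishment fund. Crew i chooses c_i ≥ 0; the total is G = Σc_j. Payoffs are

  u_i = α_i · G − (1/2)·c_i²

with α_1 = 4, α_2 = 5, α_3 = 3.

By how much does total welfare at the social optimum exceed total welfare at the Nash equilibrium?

Crew i's FOC: ∂u_i/∂c_i = α_i − c_i = 0, so c_i* = α_i.
NE contributions = (4, 5, 3); G = 12.
W^NE = (Σα)·G − ½Σα_i² = 12² − ½·50 = 119.
Planner sets c_i = Σα_j = 12 for every i, so G^SO = 3·12 = 36.
W^SO = (Σα)·G^SO − ½·3·(Σα)² = (3/2)·12² = 216.
Deadweight loss = W^SO − W^NE = 97.

97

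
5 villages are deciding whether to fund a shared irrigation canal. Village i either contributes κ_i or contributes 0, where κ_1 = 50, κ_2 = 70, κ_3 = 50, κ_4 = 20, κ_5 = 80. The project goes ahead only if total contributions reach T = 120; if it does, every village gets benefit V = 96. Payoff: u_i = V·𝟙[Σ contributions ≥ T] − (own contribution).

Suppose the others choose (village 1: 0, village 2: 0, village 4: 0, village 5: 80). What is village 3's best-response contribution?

50

Others' total = 80. Contributing 50 brings total to 130 ≥ 120: gain V − κ_3 = 46.
Best response: 50.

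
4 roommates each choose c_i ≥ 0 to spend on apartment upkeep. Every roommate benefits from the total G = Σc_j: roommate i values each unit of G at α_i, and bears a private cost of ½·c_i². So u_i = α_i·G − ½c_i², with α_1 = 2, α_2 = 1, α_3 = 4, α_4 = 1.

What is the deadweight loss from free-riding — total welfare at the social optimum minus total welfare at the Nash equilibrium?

Roommate i's FOC: ∂u_i/∂c_i = α_i − c_i = 0, so c_i* = α_i.
NE contributions = (2, 1, 4, 1); G = 8.
W^NE = (Σα)·G − ½Σα_i² = 8² − ½·22 = 53.
Planner sets c_i = Σα_j = 8 for every i, so G^SO = 4·8 = 32.
W^SO = (Σα)·G^SO − ½·4·(Σα)² = (4/2)·8² = 128.
Deadweight loss = W^SO − W^NE = 75.

75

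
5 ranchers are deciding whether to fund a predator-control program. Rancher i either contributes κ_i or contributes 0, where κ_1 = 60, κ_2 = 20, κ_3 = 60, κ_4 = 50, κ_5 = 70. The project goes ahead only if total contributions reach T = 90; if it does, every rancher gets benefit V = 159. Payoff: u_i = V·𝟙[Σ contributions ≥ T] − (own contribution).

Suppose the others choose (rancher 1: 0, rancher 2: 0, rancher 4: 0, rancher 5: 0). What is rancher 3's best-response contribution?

Others' total = 0. Even contributing 60 gives 60 < 90: no benefit either way.
Best response: 0.

0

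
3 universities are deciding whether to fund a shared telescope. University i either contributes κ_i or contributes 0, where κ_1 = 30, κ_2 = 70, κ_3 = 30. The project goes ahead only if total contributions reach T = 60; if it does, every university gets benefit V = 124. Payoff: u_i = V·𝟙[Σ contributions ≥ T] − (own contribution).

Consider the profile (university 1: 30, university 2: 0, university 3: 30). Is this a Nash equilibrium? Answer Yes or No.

Total = 60 ≥ 60: provided.
University 1 (pledges 30, payoff 94): dropping to 0 → total 30, payoff 0. No gain.
University 2 (pledges 0, payoff 124): pledging 70 → total 130, payoff 54. No gain.
University 3 (pledges 30, payoff 94): dropping to 0 → total 30, payoff 0. No gain.

Yes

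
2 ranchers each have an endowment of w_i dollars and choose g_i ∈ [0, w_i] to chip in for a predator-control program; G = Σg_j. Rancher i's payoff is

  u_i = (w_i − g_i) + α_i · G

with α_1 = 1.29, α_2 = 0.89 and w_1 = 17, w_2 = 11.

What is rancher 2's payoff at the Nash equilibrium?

∂u_i/∂g_i = α_i − 1, so rancher i contributes w_i if α_i > 1, else 0.
α_i > 1 for i ∈ {1}; NE contributions (17, 0), G = 17.
u_2 = (11 − 0) + 0.89·17 = 26.13.

26.13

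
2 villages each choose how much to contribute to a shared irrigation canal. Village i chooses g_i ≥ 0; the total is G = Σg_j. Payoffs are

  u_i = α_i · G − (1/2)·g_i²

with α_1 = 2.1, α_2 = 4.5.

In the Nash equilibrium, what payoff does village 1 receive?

11.655

Village i's FOC: ∂u_i/∂g_i = α_i − g_i = 0, so g_i* = α_i.
NE contributions = (2.1, 4.5); G = 6.6.
u_1 = α_1·G − ½·(g_1)² = 2.1·6.6 − ½·2.1² = 11.655.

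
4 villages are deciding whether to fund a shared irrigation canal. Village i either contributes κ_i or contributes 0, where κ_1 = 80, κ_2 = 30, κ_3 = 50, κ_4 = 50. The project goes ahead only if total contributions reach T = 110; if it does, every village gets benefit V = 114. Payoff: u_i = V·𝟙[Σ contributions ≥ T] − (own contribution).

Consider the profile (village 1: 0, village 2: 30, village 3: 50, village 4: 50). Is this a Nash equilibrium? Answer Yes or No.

Total = 130 ≥ 110: provided.
Village 1 (pledges 0, payoff 114): pledging 80 → total 210, payoff 34. No gain.
Village 2 (pledges 30, payoff 84): dropping to 0 → total 100, payoff 0. No gain.
Village 3 (pledges 50, payoff 64): dropping to 0 → total 80, payoff 0. No gain.
Village 4 (pledges 50, payoff 64): dropping to 0 → total 80, payoff 0. No gain.

Yes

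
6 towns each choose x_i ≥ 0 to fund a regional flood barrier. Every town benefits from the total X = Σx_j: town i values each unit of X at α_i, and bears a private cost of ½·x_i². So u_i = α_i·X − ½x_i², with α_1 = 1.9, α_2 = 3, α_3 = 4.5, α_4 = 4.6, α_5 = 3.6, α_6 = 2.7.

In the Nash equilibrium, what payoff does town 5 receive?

66.6

Town i's FOC: ∂u_i/∂x_i = α_i − x_i = 0, so x_i* = α_i.
NE contributions = (1.9, 3, 4.5, 4.6, 3.6, 2.7); X = 20.3.
u_5 = α_5·X − ½·(x_5)² = 3.6·20.3 − ½·3.6² = 66.6.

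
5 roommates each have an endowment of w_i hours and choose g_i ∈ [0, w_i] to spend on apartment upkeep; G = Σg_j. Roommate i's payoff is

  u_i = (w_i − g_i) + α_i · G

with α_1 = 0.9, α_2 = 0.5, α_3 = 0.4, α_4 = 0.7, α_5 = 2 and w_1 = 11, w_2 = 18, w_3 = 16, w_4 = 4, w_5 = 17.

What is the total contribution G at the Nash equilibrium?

17

∂u_i/∂g_i = α_i − 1, so roommate i contributes w_i if α_i > 1, else 0.
α_i > 1 for i ∈ {5}; NE contributions (0, 0, 0, 0, 17), G = 17.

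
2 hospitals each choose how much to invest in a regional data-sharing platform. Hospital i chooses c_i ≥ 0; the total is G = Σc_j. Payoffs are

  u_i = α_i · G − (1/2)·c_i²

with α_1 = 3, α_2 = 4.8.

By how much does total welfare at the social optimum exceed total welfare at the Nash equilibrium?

Hospital i's FOC: ∂u_i/∂c_i = α_i − c_i = 0, so c_i* = α_i.
NE contributions = (3, 4.8); G = 7.8.
W^NE = (Σα)·G − ½Σα_i² = 7.8² − ½·32.04 = 44.82.
Planner sets c_i = Σα_j = 7.8 for every i, so G^SO = 2·7.8 = 15.6.
W^SO = (Σα)·G^SO − ½·2·(Σα)² = (2/2)·7.8² = 60.84.
Deadweight loss = W^SO − W^NE = 16.02.

16.02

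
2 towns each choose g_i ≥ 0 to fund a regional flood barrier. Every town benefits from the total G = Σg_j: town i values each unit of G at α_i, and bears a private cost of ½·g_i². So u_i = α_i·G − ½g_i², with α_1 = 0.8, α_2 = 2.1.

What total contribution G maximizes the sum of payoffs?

5.8

Planner FOC: ∂(Σu_j)/∂g_i = (Σα_j) − g_i = 0, so g_i^SO = Σα_j = 2.9 for every i; G^SO = 5.8.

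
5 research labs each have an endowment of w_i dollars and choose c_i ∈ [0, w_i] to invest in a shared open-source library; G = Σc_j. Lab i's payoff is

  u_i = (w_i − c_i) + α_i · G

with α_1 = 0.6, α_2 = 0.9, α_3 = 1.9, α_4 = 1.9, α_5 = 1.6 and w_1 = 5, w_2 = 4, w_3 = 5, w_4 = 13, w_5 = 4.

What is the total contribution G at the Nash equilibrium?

∂u_i/∂c_i = α_i − 1, so lab i contributes w_i if α_i > 1, else 0.
α_i > 1 for i ∈ {3, 4, 5}; NE contributions (0, 0, 5, 13, 4), G = 22.

22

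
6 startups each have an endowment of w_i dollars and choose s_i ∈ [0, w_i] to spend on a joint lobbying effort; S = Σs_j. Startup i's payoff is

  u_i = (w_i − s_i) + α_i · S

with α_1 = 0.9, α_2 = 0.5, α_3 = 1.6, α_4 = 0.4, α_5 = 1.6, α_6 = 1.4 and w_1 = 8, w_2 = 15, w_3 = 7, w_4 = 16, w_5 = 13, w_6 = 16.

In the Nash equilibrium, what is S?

36

∂u_i/∂s_i = α_i − 1, so startup i contributes w_i if α_i > 1, else 0.
α_i > 1 for i ∈ {3, 5, 6}; NE contributions (0, 0, 7, 0, 13, 16), S = 36.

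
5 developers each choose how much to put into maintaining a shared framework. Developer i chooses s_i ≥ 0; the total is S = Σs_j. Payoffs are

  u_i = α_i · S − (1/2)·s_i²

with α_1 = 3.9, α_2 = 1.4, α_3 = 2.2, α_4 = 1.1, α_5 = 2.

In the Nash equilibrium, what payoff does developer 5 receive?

Developer i's FOC: ∂u_i/∂s_i = α_i − s_i = 0, so s_i* = α_i.
NE contributions = (3.9, 1.4, 2.2, 1.1, 2); S = 10.6.
u_5 = α_5·S − ½·(s_5)² = 2·10.6 − ½·2² = 19.2.

19.2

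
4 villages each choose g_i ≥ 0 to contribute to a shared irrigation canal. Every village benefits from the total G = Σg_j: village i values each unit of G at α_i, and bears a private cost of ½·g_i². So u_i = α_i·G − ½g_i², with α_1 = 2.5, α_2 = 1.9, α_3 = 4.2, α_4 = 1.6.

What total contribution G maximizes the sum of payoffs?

40.8

Planner FOC: ∂(Σu_j)/∂g_i = (Σα_j) − g_i = 0, so g_i^SO = Σα_j = 10.2 for every i; G^SO = 40.8.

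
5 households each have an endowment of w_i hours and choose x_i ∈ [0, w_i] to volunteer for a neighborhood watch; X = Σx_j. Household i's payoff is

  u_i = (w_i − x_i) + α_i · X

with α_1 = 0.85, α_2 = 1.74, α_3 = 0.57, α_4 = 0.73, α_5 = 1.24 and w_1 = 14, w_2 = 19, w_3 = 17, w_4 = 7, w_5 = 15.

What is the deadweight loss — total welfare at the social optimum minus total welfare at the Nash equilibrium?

∂u_i/∂x_i = α_i − 1, so household i contributes w_i if α_i > 1, else 0.
α_i > 1 for i ∈ {2, 5}; NE contributions (0, 19, 0, 0, 15), X = 34.
W^NE = Σw_i − X^NE + (Σα_i)·X^NE = 72 + 4.13·34 = 212.42.
Planner: ∂(Σu_j)/∂x_i = Σα_j − 1 = 4.13 > 0, so everyone contributes w_i; X^SO = 72, W^SO = 72 + 4.13·72 = 369.36.
Deadweight loss = 156.94.

156.94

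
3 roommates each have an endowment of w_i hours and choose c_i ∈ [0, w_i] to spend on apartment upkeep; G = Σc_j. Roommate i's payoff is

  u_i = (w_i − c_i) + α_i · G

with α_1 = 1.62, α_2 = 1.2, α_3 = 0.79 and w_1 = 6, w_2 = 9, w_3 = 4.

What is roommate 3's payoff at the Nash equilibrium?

15.85

∂u_i/∂c_i = α_i − 1, so roommate i contributes w_i if α_i > 1, else 0.
α_i > 1 for i ∈ {1, 2}; NE contributions (6, 9, 0), G = 15.
u_3 = (4 − 0) + 0.79·15 = 15.85.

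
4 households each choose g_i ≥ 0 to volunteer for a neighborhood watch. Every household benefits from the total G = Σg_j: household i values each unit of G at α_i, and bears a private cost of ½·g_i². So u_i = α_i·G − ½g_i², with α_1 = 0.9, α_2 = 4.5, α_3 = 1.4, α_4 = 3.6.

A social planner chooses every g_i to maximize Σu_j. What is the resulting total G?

41.6

Planner FOC: ∂(Σu_j)/∂g_i = (Σα_j) − g_i = 0, so g_i^SO = Σα_j = 10.4 for every i; G^SO = 41.6.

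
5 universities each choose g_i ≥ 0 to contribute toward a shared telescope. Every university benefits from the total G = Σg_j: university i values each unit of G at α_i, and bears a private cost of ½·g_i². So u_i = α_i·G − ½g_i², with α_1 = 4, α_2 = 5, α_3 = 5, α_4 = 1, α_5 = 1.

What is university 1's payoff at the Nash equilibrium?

56

University i's FOC: ∂u_i/∂g_i = α_i − g_i = 0, so g_i* = α_i.
NE contributions = (4, 5, 5, 1, 1); G = 16.
u_1 = α_1·G − ½·(g_1)² = 4·16 − ½·4² = 56.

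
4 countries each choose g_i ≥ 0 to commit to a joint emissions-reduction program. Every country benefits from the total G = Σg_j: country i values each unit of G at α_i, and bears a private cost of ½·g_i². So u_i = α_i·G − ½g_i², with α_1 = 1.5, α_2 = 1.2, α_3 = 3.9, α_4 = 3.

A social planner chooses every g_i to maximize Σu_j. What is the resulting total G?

38.4

Planner FOC: ∂(Σu_j)/∂g_i = (Σα_j) − g_i = 0, so g_i^SO = Σα_j = 9.6 for every i; G^SO = 38.4.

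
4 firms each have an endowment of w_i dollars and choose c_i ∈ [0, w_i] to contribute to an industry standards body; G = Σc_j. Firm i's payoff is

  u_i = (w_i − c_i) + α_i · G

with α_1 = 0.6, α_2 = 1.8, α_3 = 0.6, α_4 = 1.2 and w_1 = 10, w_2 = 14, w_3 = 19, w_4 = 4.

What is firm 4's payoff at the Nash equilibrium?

21.6

∂u_i/∂c_i = α_i − 1, so firm i contributes w_i if α_i > 1, else 0.
α_i > 1 for i ∈ {2, 4}; NE contributions (0, 14, 0, 4), G = 18.
u_4 = (4 − 4) + 1.2·18 = 21.6.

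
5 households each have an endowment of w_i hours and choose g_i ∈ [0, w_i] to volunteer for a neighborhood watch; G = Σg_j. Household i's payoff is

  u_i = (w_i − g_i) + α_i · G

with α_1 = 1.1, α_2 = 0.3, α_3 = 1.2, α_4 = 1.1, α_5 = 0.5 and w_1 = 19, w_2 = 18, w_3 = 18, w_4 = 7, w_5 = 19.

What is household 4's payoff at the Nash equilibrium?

∂u_i/∂g_i = α_i − 1, so household i contributes w_i if α_i > 1, else 0.
α_i > 1 for i ∈ {1, 3, 4}; NE contributions (19, 0, 18, 7, 0), G = 44.
u_4 = (7 − 7) + 1.1·44 = 48.4.

48.4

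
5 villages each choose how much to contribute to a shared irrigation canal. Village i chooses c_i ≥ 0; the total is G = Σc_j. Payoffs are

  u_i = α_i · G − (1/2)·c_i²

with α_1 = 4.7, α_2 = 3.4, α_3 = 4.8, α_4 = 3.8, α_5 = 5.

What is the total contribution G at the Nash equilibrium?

21.7

Village i's FOC: ∂u_i/∂c_i = α_i − c_i = 0, so c_i* = α_i.
NE contributions = (4.7, 3.4, 4.8, 3.8, 5); G = 21.7.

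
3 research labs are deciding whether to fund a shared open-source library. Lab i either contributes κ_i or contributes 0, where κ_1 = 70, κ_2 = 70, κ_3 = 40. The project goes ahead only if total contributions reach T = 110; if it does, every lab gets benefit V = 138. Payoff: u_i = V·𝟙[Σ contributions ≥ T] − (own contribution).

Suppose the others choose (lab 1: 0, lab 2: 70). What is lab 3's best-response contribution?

40

Others' total = 70. Contributing 40 brings total to 110 ≥ 110: gain V − κ_3 = 98.
Best response: 40.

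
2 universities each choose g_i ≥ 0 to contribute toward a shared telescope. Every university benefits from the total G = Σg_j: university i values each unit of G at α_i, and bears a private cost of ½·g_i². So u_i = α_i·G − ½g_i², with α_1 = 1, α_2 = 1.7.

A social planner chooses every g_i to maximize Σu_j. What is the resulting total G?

5.4

Planner FOC: ∂(Σu_j)/∂g_i = (Σα_j) − g_i = 0, so g_i^SO = Σα_j = 2.7 for every i; G^SO = 5.4.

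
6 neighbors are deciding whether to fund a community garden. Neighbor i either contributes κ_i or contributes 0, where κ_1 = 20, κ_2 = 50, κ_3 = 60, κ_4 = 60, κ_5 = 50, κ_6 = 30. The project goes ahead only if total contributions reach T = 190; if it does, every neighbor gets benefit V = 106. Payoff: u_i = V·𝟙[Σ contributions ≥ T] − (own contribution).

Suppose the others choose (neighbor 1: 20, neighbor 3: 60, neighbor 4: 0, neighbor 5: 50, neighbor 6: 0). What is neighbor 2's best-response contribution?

0

Others' total = 130. Even contributing 50 gives 180 < 190: no benefit either way.
Best response: 0.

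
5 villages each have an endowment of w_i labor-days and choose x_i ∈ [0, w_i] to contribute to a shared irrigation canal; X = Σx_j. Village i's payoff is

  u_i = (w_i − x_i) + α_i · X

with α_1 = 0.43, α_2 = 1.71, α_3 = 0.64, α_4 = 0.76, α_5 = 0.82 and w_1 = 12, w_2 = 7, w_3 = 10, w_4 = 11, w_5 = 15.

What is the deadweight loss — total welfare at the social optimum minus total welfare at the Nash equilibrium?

∂u_i/∂x_i = α_i − 1, so village i contributes w_i if α_i > 1, else 0.
α_i > 1 for i ∈ {2}; NE contributions (0, 7, 0, 0, 0), X = 7.
W^NE = Σw_i − X^NE + (Σα_i)·X^NE = 55 + 3.36·7 = 78.52.
Planner: ∂(Σu_j)/∂x_i = Σα_j − 1 = 3.36 > 0, so everyone contributes w_i; X^SO = 55, W^SO = 55 + 3.36·55 = 239.8.
Deadweight loss = 161.28.

161.28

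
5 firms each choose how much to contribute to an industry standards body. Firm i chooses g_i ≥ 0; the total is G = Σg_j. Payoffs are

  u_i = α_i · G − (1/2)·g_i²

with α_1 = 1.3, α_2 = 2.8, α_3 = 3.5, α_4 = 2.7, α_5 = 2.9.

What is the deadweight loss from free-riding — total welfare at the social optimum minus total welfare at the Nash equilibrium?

Firm i's FOC: ∂u_i/∂g_i = α_i − g_i = 0, so g_i* = α_i.
NE contributions = (1.3, 2.8, 3.5, 2.7, 2.9); G = 13.2.
W^NE = (Σα)·G − ½Σα_i² = 13.2² − ½·37.48 = 155.5.
Planner sets g_i = Σα_j = 13.2 for every i, so G^SO = 5·13.2 = 66.
W^SO = (Σα)·G^SO − ½·5·(Σα)² = (5/2)·13.2² = 435.6.
Deadweight loss = W^SO − W^NE = 280.1.

280.1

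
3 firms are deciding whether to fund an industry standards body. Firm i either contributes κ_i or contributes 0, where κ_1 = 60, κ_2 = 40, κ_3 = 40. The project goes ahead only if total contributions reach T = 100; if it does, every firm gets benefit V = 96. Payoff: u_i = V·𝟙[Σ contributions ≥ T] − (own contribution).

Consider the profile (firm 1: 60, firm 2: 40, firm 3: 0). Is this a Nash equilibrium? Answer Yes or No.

Yes

Total = 100 ≥ 100: provided.
Firm 1 (pledges 60, payoff 36): dropping to 0 → total 40, payoff 0. No gain.
Firm 2 (pledges 40, payoff 56): dropping to 0 → total 60, payoff 0. No gain.
Firm 3 (pledges 0, payoff 96): pledging 40 → total 140, payoff 56. No gain.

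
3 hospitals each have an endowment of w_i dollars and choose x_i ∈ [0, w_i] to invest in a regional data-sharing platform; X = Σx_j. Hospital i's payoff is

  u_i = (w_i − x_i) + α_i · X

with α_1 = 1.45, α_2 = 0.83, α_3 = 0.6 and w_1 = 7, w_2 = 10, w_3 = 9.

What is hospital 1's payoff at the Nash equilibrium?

∂u_i/∂x_i = α_i − 1, so hospital i contributes w_i if α_i > 1, else 0.
α_i > 1 for i ∈ {1}; NE contributions (7, 0, 0), X = 7.
u_1 = (7 − 7) + 1.45·7 = 10.15.

10.15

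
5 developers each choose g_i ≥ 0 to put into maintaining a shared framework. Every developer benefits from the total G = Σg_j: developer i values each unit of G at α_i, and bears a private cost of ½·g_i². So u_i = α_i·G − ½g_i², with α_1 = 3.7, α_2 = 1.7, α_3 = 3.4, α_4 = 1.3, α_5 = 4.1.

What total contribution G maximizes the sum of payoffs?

71

Planner FOC: ∂(Σu_j)/∂g_i = (Σα_j) − g_i = 0, so g_i^SO = Σα_j = 14.2 for every i; G^SO = 71.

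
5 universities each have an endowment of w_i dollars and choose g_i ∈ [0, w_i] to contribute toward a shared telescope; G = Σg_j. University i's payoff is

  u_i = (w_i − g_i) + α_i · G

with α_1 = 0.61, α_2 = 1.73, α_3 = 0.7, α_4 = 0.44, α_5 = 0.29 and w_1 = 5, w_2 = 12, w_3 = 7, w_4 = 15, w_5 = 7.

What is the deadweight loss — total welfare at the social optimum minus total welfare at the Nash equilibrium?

∂u_i/∂g_i = α_i − 1, so university i contributes w_i if α_i > 1, else 0.
α_i > 1 for i ∈ {2}; NE contributions (0, 12, 0, 0, 0), G = 12.
W^NE = Σw_i − G^NE + (Σα_i)·G^NE = 46 + 2.77·12 = 79.24.
Planner: ∂(Σu_j)/∂g_i = Σα_j − 1 = 2.77 > 0, so everyone contributes w_i; G^SO = 46, W^SO = 46 + 2.77·46 = 173.42.
Deadweight loss = 94.18.

94.18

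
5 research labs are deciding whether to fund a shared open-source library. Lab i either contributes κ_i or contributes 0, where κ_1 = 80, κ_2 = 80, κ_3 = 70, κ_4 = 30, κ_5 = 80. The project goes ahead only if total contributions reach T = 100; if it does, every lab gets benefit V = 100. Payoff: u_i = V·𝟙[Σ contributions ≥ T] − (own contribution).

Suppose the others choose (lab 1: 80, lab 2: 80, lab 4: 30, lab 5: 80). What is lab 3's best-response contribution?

Others' total = 270 ≥ 100; contributing adds cost 70 for no extra benefit.
Best response: 0.

0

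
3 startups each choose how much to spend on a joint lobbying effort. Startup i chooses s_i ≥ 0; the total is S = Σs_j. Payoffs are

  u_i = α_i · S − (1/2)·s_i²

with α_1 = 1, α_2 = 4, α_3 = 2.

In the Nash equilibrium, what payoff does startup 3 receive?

Startup i's FOC: ∂u_i/∂s_i = α_i − s_i = 0, so s_i* = α_i.
NE contributions = (1, 4, 2); S = 7.
u_3 = α_3·S − ½·(s_3)² = 2·7 − ½·2² = 12.

12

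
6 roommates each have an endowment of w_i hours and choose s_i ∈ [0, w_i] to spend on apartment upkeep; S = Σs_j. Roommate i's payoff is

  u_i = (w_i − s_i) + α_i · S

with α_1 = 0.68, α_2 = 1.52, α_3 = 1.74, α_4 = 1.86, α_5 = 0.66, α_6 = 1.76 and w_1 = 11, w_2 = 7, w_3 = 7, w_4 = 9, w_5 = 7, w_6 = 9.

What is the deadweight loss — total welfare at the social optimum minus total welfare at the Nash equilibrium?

129.96

∂u_i/∂s_i = α_i − 1, so roommate i contributes w_i if α_i > 1, else 0.
α_i > 1 for i ∈ {2, 3, 4, 6}; NE contributions (0, 7, 7, 9, 0, 9), S = 32.
W^NE = Σw_i − S^NE + (Σα_i)·S^NE = 50 + 7.22·32 = 281.04.
Planner: ∂(Σu_j)/∂s_i = Σα_j − 1 = 7.22 > 0, so everyone contributes w_i; S^SO = 50, W^SO = 50 + 7.22·50 = 411.
Deadweight loss = 129.96.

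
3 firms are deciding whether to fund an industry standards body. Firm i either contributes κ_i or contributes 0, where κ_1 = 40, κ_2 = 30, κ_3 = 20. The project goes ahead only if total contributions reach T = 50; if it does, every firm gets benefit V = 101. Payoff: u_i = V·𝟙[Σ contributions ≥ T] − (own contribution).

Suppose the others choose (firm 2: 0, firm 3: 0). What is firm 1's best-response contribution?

0

Others' total = 0. Even contributing 40 gives 40 < 50: no benefit either way.
Best response: 0.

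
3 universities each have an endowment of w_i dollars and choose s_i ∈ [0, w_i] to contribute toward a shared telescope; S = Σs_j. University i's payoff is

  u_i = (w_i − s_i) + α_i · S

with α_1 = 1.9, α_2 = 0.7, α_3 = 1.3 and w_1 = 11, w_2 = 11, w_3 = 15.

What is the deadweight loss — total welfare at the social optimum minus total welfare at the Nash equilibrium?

∂u_i/∂s_i = α_i − 1, so university i contributes w_i if α_i > 1, else 0.
α_i > 1 for i ∈ {1, 3}; NE contributions (11, 0, 15), S = 26.
W^NE = Σw_i − S^NE + (Σα_i)·S^NE = 37 + 2.9·26 = 112.4.
Planner: ∂(Σu_j)/∂s_i = Σα_j − 1 = 2.9 > 0, so everyone contributes w_i; S^SO = 37, W^SO = 37 + 2.9·37 = 144.3.
Deadweight loss = 31.9.

31.9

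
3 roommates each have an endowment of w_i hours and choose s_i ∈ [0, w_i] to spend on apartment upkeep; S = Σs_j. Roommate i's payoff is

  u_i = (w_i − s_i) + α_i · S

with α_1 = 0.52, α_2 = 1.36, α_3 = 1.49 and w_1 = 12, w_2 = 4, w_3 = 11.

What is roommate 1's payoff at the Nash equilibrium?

19.8

∂u_i/∂s_i = α_i − 1, so roommate i contributes w_i if α_i > 1, else 0.
α_i > 1 for i ∈ {2, 3}; NE contributions (0, 4, 11), S = 15.
u_1 = (12 − 0) + 0.52·15 = 19.8.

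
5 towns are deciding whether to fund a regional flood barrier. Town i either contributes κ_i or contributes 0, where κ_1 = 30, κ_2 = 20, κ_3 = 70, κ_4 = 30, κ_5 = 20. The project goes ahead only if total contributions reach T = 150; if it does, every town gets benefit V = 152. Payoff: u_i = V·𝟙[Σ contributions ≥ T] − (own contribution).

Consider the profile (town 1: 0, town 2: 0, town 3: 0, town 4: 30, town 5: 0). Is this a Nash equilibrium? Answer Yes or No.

No

Total = 30 < 150: not provided.
Town 1 (pledges 0, payoff 0): pledging 30 → total 60, payoff -30. No gain.
Town 2 (pledges 0, payoff 0): pledging 20 → total 50, payoff -20. No gain.
Town 3 (pledges 0, payoff 0): pledging 70 → total 100, payoff -70. No gain.
Town 4 (pledges 30, payoff -30): dropping to 0 → total 0, payoff 0. Profitable deviation.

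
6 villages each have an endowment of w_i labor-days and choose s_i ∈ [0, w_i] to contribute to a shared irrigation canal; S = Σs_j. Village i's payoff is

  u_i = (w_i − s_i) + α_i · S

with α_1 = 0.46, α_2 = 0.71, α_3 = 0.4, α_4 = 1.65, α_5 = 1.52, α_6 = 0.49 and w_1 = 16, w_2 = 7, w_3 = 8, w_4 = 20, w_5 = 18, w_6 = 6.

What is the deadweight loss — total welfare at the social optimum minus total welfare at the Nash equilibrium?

∂u_i/∂s_i = α_i − 1, so village i contributes w_i if α_i > 1, else 0.
α_i > 1 for i ∈ {4, 5}; NE contributions (0, 0, 0, 20, 18, 0), S = 38.
W^NE = Σw_i − S^NE + (Σα_i)·S^NE = 75 + 4.23·38 = 235.74.
Planner: ∂(Σu_j)/∂s_i = Σα_j − 1 = 4.23 > 0, so everyone contributes w_i; S^SO = 75, W^SO = 75 + 4.23·75 = 392.25.
Deadweight loss = 156.51.

156.51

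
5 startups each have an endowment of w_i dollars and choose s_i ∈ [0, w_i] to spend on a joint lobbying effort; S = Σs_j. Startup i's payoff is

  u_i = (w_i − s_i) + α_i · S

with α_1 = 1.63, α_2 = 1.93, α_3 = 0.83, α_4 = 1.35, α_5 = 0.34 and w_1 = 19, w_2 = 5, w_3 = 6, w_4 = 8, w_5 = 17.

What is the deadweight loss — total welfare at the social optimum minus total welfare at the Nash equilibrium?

∂u_i/∂s_i = α_i − 1, so startup i contributes w_i if α_i > 1, else 0.
α_i > 1 for i ∈ {1, 2, 4}; NE contributions (19, 5, 0, 8, 0), S = 32.
W^NE = Σw_i − S^NE + (Σα_i)·S^NE = 55 + 5.08·32 = 217.56.
Planner: ∂(Σu_j)/∂s_i = Σα_j − 1 = 5.08 > 0, so everyone contributes w_i; S^SO = 55, W^SO = 55 + 5.08·55 = 334.4.
Deadweight loss = 116.84.

116.84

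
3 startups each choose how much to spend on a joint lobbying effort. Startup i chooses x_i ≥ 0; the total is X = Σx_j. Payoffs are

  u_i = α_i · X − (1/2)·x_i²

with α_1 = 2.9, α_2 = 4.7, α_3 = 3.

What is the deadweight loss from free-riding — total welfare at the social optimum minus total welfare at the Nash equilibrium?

Startup i's FOC: ∂u_i/∂x_i = α_i − x_i = 0, so x_i* = α_i.
NE contributions = (2.9, 4.7, 3); X = 10.6.
W^NE = (Σα)·X − ½Σα_i² = 10.6² − ½·39.5 = 92.61.
Planner sets x_i = Σα_j = 10.6 for every i, so X^SO = 3·10.6 = 31.8.
W^SO = (Σα)·X^SO − ½·3·(Σα)² = (3/2)·10.6² = 168.54.
Deadweight loss = W^SO − W^NE = 75.93.

75.93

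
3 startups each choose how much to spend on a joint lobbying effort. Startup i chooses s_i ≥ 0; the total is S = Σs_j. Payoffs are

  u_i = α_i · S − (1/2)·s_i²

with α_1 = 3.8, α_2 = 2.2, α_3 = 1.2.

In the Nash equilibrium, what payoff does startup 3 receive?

7.92

Startup i's FOC: ∂u_i/∂s_i = α_i − s_i = 0, so s_i* = α_i.
NE contributions = (3.8, 2.2, 1.2); S = 7.2.
u_3 = α_3·S − ½·(s_3)² = 1.2·7.2 − ½·1.2² = 7.92.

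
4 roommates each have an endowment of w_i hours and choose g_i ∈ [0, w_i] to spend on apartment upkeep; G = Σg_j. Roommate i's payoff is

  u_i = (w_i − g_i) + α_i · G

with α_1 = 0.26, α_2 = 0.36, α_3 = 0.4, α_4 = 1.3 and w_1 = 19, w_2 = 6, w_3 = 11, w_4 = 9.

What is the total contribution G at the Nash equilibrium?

9

∂u_i/∂g_i = α_i − 1, so roommate i contributes w_i if α_i > 1, else 0.
α_i > 1 for i ∈ {4}; NE contributions (0, 0, 0, 9), G = 9.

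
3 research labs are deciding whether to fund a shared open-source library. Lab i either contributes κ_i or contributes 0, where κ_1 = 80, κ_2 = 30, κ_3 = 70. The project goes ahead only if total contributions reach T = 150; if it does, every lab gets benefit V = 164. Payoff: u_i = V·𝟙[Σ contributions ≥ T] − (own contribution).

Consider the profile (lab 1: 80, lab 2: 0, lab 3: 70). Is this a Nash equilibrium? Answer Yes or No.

Yes

Total = 150 ≥ 150: provided.
Lab 1 (pledges 80, payoff 84): dropping to 0 → total 70, payoff 0. No gain.
Lab 2 (pledges 0, payoff 164): pledging 30 → total 180, payoff 134. No gain.
Lab 3 (pledges 70, payoff 94): dropping to 0 → total 80, payoff 0. No gain.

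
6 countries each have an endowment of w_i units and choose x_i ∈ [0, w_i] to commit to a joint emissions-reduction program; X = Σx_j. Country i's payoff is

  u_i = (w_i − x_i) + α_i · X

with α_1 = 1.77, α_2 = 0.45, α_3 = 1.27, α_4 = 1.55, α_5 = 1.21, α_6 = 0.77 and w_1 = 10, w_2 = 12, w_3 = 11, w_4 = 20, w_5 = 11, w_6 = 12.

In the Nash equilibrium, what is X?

52

∂u_i/∂x_i = α_i − 1, so country i contributes w_i if α_i > 1, else 0.
α_i > 1 for i ∈ {1, 3, 4, 5}; NE contributions (10, 0, 11, 20, 11, 0), X = 52.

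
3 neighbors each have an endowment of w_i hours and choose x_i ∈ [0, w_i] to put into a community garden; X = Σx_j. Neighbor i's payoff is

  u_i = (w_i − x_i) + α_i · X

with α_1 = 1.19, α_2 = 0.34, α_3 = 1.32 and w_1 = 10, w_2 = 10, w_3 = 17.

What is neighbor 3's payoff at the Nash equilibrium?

35.64

∂u_i/∂x_i = α_i − 1, so neighbor i contributes w_i if α_i > 1, else 0.
α_i > 1 for i ∈ {1, 3}; NE contributions (10, 0, 17), X = 27.
u_3 = (17 − 17) + 1.32·27 = 35.64.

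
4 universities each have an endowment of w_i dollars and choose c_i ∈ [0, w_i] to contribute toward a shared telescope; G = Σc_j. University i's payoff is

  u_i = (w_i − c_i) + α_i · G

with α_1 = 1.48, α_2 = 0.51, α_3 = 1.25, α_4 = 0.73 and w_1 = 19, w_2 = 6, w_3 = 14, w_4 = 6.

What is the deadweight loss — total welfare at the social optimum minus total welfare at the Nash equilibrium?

∂u_i/∂c_i = α_i − 1, so university i contributes w_i if α_i > 1, else 0.
α_i > 1 for i ∈ {1, 3}; NE contributions (19, 0, 14, 0), G = 33.
W^NE = Σw_i − G^NE + (Σα_i)·G^NE = 45 + 2.97·33 = 143.01.
Planner: ∂(Σu_j)/∂c_i = Σα_j − 1 = 2.97 > 0, so everyone contributes w_i; G^SO = 45, W^SO = 45 + 2.97·45 = 178.65.
Deadweight loss = 35.64.

35.64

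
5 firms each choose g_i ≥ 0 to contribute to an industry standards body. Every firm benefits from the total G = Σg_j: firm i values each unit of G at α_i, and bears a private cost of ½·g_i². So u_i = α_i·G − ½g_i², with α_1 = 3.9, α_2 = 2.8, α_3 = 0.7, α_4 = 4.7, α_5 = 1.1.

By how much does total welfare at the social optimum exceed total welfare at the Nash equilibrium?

284.78

Firm i's FOC: ∂u_i/∂g_i = α_i − g_i = 0, so g_i* = α_i.
NE contributions = (3.9, 2.8, 0.7, 4.7, 1.1); G = 13.2.
W^NE = (Σα)·G − ½Σα_i² = 13.2² − ½·46.84 = 150.82.
Planner sets g_i = Σα_j = 13.2 for every i, so G^SO = 5·13.2 = 66.
W^SO = (Σα)·G^SO − ½·5·(Σα)² = (5/2)·13.2² = 435.6.
Deadweight loss = W^SO − W^NE = 284.78.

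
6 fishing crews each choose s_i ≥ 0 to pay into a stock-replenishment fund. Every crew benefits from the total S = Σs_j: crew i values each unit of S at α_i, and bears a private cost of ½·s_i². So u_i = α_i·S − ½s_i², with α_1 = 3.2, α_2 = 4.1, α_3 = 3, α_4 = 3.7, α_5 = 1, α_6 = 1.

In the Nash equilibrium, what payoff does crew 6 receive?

15.5

Crew i's FOC: ∂u_i/∂s_i = α_i − s_i = 0, so s_i* = α_i.
NE contributions = (3.2, 4.1, 3, 3.7, 1, 1); S = 16.
u_6 = α_6·S − ½·(s_6)² = 1·16 − ½·1² = 15.5.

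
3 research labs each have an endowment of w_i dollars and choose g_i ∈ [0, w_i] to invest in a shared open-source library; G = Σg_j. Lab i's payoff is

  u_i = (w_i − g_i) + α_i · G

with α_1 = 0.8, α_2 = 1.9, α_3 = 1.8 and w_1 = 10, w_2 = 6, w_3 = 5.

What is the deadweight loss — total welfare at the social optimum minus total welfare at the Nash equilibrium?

35

∂u_i/∂g_i = α_i − 1, so lab i contributes w_i if α_i > 1, else 0.
α_i > 1 for i ∈ {2, 3}; NE contributions (0, 6, 5), G = 11.
W^NE = Σw_i − G^NE + (Σα_i)·G^NE = 21 + 3.5·11 = 59.5.
Planner: ∂(Σu_j)/∂g_i = Σα_j − 1 = 3.5 > 0, so everyone contributes w_i; G^SO = 21, W^SO = 21 + 3.5·21 = 94.5.
Deadweight loss = 35.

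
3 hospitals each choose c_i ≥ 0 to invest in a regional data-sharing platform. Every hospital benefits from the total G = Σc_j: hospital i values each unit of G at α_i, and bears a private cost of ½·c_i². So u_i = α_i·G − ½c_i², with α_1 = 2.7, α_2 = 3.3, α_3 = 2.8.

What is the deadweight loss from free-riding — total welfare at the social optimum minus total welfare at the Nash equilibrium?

51.73

Hospital i's FOC: ∂u_i/∂c_i = α_i − c_i = 0, so c_i* = α_i.
NE contributions = (2.7, 3.3, 2.8); G = 8.8.
W^NE = (Σα)·G − ½Σα_i² = 8.8² − ½·26.02 = 64.43.
Planner sets c_i = Σα_j = 8.8 for every i, so G^SO = 3·8.8 = 26.4.
W^SO = (Σα)·G^SO − ½·3·(Σα)² = (3/2)·8.8² = 116.16.
Deadweight loss = W^SO − W^NE = 51.73.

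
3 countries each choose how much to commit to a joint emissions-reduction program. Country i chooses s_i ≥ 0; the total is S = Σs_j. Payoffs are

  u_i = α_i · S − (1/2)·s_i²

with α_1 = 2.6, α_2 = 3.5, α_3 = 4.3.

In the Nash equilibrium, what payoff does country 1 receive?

23.66

Country i's FOC: ∂u_i/∂s_i = α_i − s_i = 0, so s_i* = α_i.
NE contributions = (2.6, 3.5, 4.3); S = 10.4.
u_1 = α_1·S − ½·(s_1)² = 2.6·10.4 − ½·2.6² = 23.66.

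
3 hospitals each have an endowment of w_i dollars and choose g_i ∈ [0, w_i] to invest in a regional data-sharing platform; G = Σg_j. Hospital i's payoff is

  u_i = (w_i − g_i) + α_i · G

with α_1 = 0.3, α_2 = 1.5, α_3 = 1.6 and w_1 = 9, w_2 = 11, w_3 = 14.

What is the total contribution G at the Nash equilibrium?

25

∂u_i/∂g_i = α_i − 1, so hospital i contributes w_i if α_i > 1, else 0.
α_i > 1 for i ∈ {2, 3}; NE contributions (0, 11, 14), G = 25.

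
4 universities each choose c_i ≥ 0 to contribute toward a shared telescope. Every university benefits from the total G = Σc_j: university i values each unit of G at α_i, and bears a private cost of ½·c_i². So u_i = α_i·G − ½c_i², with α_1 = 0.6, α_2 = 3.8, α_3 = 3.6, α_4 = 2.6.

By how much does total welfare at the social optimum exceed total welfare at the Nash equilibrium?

University i's FOC: ∂u_i/∂c_i = α_i − c_i = 0, so c_i* = α_i.
NE contributions = (0.6, 3.8, 3.6, 2.6); G = 10.6.
W^NE = (Σα)·G − ½Σα_i² = 10.6² − ½·34.52 = 95.1.
Planner sets c_i = Σα_j = 10.6 for every i, so G^SO = 4·10.6 = 42.4.
W^SO = (Σα)·G^SO − ½·4·(Σα)² = (4/2)·10.6² = 224.72.
Deadweight loss = W^SO − W^NE = 129.62.

129.62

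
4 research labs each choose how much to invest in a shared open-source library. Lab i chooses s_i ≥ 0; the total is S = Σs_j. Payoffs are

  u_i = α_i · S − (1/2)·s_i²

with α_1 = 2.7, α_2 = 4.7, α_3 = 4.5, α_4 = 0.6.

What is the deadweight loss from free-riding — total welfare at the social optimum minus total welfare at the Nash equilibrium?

181.245

Lab i's FOC: ∂u_i/∂s_i = α_i − s_i = 0, so s_i* = α_i.
NE contributions = (2.7, 4.7, 4.5, 0.6); S = 12.5.
W^NE = (Σα)·S − ½Σα_i² = 12.5² − ½·49.99 = 131.255.
Planner sets s_i = Σα_j = 12.5 for every i, so S^SO = 4·12.5 = 50.
W^SO = (Σα)·S^SO − ½·4·(Σα)² = (4/2)·12.5² = 312.5.
Deadweight loss = W^SO − W^NE = 181.245.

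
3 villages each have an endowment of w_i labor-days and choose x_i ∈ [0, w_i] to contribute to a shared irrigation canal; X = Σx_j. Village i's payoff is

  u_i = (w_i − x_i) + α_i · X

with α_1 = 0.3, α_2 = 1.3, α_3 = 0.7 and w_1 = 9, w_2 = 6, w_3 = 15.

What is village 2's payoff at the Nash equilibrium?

7.8

∂u_i/∂x_i = α_i − 1, so village i contributes w_i if α_i > 1, else 0.
α_i > 1 for i ∈ {2}; NE contributions (0, 6, 0), X = 6.
u_2 = (6 − 6) + 1.3·6 = 7.8.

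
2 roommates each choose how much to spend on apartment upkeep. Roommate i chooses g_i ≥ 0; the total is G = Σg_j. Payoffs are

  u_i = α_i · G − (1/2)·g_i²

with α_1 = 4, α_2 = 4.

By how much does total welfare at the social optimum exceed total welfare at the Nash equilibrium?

16

Roommate i's FOC: ∂u_i/∂g_i = α_i − g_i = 0, so g_i* = α_i.
NE contributions = (4, 4); G = 8.
W^NE = (Σα)·G − ½Σα_i² = 8² − ½·32 = 48.
Planner sets g_i = Σα_j = 8 for every i, so G^SO = 2·8 = 16.
W^SO = (Σα)·G^SO − ½·2·(Σα)² = (2/2)·8² = 64.
Deadweight loss = W^SO − W^NE = 16.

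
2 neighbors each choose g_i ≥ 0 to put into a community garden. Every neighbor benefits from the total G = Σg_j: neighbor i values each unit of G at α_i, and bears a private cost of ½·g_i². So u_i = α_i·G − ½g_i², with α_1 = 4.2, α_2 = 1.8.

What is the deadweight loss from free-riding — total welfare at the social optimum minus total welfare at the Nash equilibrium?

10.44

Neighbor i's FOC: ∂u_i/∂g_i = α_i − g_i = 0, so g_i* = α_i.
NE contributions = (4.2, 1.8); G = 6.
W^NE = (Σα)·G − ½Σα_i² = 6² − ½·20.88 = 25.56.
Planner sets g_i = Σα_j = 6 for every i, so G^SO = 2·6 = 12.
W^SO = (Σα)·G^SO − ½·2·(Σα)² = (2/2)·6² = 36.
Deadweight loss = W^SO − W^NE = 10.44.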